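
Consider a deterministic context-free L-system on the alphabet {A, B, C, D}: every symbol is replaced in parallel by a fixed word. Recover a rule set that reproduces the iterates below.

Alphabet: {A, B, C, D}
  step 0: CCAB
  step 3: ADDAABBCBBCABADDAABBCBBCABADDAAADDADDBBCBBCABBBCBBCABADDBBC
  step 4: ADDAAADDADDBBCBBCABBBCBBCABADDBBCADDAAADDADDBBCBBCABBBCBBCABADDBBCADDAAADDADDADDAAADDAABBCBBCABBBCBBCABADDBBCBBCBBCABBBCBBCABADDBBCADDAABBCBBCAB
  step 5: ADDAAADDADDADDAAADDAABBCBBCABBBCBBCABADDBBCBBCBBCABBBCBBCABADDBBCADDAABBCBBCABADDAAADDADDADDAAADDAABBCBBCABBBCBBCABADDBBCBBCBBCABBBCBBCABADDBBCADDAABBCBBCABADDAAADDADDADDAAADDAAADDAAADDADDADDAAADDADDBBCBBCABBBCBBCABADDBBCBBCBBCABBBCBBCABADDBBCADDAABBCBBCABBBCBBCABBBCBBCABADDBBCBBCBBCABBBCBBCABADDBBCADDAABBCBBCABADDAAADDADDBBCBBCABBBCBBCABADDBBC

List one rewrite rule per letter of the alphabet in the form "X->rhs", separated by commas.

  step 4 ⇒ step 5: ADDAAADDADDBBCBBCABBBCBBCABADDBBCADDAAADDADDBBCBBCABBBCBBCABADDBBCADDAAADDADDADDAAADDAABBCBBCABBBCBBCABADDBBCBBCBBCABBBCBBCABADDBBCADDAABBCBBCAB ⇒ ADD·A·A·ADD·ADD·ADD·A·A·ADD·A·A·BBC·BBC·AB·BBC·BBC·AB·ADD·BBC·BBC·BBC·AB·BBC·BBC·AB·ADD·BBC·ADD·A·A·BBC·BBC·AB·ADD·A·A·ADD·ADD·ADD·A·A·ADD·A·A·BBC·BBC·AB·BBC·BBC·AB·ADD·BBC·BBC·BBC·AB·BBC·BBC·AB·ADD·BBC·ADD·A·A·BBC·BBC·AB·ADD·A·A·ADD·ADD·ADD·A·A·ADD·A·A·ADD·A·A·ADD·ADD·ADD·A·A·ADD·ADD·BBC·BBC·AB·BBC·BBC·AB·ADD·BBC·BBC·BBC·AB·BBC·BBC·AB·ADD·BBC·ADD·A·A·BBC·BBC·AB·BBC·BBC·AB·BBC·BBC·AB·ADD·BBC·BBC·BBC·AB·BBC·BBC·AB·ADD·BBC·ADD·A·A·BBC·BBC·AB·ADD·A·A·ADD·ADD·BBC·BBC·AB·BBC·BBC·AB·ADD·BBC
    A ↦ ADD
    B ↦ BBC
    C ↦ AB
    D ↦ A

A->ADD, B->BBC, C->AB, D->A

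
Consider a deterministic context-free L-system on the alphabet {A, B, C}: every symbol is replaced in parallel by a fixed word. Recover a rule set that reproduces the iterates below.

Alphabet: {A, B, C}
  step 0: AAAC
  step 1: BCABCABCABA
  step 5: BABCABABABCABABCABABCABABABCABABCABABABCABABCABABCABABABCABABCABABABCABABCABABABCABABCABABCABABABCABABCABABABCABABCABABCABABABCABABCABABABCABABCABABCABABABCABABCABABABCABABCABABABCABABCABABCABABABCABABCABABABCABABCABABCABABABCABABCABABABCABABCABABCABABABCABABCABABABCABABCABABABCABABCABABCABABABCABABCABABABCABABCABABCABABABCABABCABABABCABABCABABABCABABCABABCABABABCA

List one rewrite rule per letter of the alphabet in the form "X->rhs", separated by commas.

A->BCA, B->BA, C->BA

  step 0 ⇒ step 1: AAAC ⇒ BCA·BCA·BCA·BA
    A ↦ BCA
    C ↦ BA
    B ↦ BA  (constrained at step 1)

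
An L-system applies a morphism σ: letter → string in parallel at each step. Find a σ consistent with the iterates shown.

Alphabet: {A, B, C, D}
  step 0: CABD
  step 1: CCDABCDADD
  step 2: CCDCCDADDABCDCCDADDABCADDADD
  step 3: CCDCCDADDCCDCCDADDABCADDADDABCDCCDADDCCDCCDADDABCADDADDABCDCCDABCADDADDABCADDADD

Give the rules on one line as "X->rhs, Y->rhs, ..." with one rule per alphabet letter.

  step 2 ⇒ step 3: CCDCCDADDABCDCCDADDABCADDADD ⇒ CCD·CCD·ADD·CCD·CCD·ADD·ABC·ADD·ADD·ABC·D·CCD·ADD·CCD·CCD·ADD·ABC·ADD·ADD·ABC·D·CCD·ABC·ADD·ADD·ABC·ADD·ADD
    A ↦ ABC
    B ↦ D
    C ↦ CCD
    D ↦ ADD

A->ABC, B->D, C->CCD, D->ADD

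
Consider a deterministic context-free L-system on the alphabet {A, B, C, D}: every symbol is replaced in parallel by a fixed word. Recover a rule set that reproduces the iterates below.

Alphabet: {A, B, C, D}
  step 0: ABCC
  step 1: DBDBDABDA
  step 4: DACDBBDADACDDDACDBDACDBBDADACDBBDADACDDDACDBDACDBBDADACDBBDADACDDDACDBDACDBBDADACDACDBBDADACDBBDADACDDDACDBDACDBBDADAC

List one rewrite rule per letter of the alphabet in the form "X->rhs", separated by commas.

A->DB, B->D, C->BDA, D->DAC

  step 0 ⇒ step 1: ABCC ⇒ DB·D·BDA·BDA
    A ↦ DB
    B ↦ D
    C ↦ BDA
    D ↦ DAC  (constrained at step 1)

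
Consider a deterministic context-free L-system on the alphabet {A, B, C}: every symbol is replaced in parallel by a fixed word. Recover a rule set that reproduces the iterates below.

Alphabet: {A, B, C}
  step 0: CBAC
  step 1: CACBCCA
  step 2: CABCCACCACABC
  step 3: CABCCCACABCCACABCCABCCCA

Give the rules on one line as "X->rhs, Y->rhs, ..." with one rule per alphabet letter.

A->BC, B->C, C->CA

  step 2 ⇒ step 3: CABCCACCACABC ⇒ CA·BC·C·CA·CA·BC·CA·CA·BC·CA·BC·C·CA
    A ↦ BC
    B ↦ C
    C ↦ CA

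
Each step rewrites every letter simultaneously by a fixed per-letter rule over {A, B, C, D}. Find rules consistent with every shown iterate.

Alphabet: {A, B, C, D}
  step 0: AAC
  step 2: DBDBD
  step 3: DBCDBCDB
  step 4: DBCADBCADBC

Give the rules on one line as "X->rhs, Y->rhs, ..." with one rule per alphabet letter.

  step 3 ⇒ step 4: DBCDBCDB ⇒ DB·C·A·DB·C·A·DB·C
    B ↦ C
    C ↦ A
    D ↦ DB
    A ↦ D  (constrained at step 0)

A->D, B->C, C->A, D->DB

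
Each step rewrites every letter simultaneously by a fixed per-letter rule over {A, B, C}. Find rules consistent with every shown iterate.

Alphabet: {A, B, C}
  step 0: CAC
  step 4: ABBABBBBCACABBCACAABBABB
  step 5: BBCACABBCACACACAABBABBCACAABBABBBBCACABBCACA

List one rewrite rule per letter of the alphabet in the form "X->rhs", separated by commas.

  step 4 ⇒ step 5: ABBABBBBCACABBCACAABBABB ⇒ BB·CA·CA·BB·CA·CA·CA·CA·A·BB·A·BB·CA·CA·A·BB·A·BB·BB·CA·CA·BB·CA·CA
    A ↦ BB
    B ↦ CA
    C ↦ A

A->BB, B->CA, C->A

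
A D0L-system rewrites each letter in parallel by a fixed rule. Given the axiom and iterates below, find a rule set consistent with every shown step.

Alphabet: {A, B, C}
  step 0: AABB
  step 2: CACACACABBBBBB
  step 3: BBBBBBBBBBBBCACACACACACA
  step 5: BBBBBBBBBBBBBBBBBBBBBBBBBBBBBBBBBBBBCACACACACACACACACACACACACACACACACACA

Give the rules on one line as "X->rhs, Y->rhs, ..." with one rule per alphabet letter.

  step 2 ⇒ step 3: CACACACABBBBBB ⇒ B·BB·B·BB·B·BB·B·BB·CA·CA·CA·CA·CA·CA
    A ↦ BB
    B ↦ CA
    C ↦ B

A->BB, B->CA, C->B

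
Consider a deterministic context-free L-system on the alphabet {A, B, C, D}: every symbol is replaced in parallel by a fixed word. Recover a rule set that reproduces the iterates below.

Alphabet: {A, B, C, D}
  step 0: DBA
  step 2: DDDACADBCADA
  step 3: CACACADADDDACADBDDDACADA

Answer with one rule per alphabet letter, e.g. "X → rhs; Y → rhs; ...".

  step 2 ⇒ step 3: DDDACADBCADA ⇒ CA·CA·CA·DA·DD·DA·CA·DB·DD·DA·CA·DA
    A ↦ DA
    B ↦ DB
    C ↦ DD
    D ↦ CA

A->DA, B->DB, C->DD, D->CA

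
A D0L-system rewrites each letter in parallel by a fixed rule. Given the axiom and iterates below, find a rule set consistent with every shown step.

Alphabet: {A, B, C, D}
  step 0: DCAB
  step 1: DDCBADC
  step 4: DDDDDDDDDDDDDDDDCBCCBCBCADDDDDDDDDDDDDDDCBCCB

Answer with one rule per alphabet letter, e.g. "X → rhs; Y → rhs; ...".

  step 0 ⇒ step 1: DCAB ⇒ DD·CB·AD·C
    A ↦ AD
    B ↦ C
    C ↦ CB
    D ↦ DD

A->AD, B->C, C->CB, D->DD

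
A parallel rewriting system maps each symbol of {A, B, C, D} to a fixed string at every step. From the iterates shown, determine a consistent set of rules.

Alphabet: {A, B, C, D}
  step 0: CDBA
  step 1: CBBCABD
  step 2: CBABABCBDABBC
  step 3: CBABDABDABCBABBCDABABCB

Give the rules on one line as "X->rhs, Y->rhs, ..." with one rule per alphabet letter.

A->D, B->AB, C->CB, D->BC

  step 2 ⇒ step 3: CBABABCBDABBC ⇒ CB·AB·D·AB·D·AB·CB·AB·BC·D·AB·AB·CB
    A ↦ D
    B ↦ AB
    C ↦ CB
    D ↦ BC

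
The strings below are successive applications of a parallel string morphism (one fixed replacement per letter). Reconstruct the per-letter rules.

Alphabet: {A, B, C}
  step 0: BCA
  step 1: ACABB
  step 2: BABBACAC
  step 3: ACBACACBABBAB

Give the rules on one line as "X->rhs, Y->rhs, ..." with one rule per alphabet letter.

A->B, B->AC, C->AB

  step 2 ⇒ step 3: BABBACAC ⇒ AC·B·AC·AC·B·AB·B·AB
    A ↦ B
    B ↦ AC
    C ↦ AB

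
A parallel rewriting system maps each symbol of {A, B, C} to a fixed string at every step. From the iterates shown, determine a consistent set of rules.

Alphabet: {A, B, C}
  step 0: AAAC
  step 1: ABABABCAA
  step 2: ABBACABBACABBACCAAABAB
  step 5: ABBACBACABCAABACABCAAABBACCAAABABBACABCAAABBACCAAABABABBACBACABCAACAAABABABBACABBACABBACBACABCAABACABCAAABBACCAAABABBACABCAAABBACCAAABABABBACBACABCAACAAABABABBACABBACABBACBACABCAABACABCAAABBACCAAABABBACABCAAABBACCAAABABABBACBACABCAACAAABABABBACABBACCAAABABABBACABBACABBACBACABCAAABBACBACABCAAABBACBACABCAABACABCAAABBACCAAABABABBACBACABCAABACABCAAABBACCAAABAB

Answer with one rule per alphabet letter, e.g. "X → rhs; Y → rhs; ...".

A->AB, B->BAC, C->CAA

  step 1 ⇒ step 2: ABABABCAA ⇒ AB·BAC·AB·BAC·AB·BAC·CAA·AB·AB
    A ↦ AB
    B ↦ BAC
    C ↦ CAA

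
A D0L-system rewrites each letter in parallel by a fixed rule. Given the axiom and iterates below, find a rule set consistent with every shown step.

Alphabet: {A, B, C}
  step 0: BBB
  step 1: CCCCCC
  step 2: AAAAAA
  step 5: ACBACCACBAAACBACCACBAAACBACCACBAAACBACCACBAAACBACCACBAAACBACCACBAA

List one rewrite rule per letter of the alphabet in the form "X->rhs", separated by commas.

A->ACB, B->CC, C->A

  step 1 ⇒ step 2: CCCCCC ⇒ A·A·A·A·A·A
    C ↦ A
    A ↦ ACB  (constrained at step 2)
  step 0 ⇒ step 1: BBB ⇒ CC·CC·CC
    B ↦ CC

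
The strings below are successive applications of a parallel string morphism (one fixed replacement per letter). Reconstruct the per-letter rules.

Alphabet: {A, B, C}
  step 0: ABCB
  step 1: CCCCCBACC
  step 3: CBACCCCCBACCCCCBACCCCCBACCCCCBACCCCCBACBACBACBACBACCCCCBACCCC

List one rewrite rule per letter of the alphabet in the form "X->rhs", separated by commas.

A->CC, B->CC, C->CBA

  step 0 ⇒ step 1: ABCB ⇒ CC·CC·CBA·CC
    A ↦ CC
    B ↦ CC
    C ↦ CBA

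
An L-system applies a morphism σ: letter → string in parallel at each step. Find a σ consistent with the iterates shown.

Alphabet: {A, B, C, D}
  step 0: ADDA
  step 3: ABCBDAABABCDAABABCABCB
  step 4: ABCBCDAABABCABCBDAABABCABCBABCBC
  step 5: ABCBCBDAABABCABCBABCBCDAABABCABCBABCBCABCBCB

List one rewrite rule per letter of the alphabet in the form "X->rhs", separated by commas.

  step 4 ⇒ step 5: ABCBCDAABABCABCBDAABABCABCBABCBC ⇒ AB·C·B·C·B·DA·AB·AB·C·AB·C·B·AB·C·B·C·DA·AB·AB·C·AB·C·B·AB·C·B·C·AB·C·B·C·B
    A ↦ AB
    B ↦ C
    C ↦ B
    D ↦ DA

A->AB, B->C, C->B, D->DA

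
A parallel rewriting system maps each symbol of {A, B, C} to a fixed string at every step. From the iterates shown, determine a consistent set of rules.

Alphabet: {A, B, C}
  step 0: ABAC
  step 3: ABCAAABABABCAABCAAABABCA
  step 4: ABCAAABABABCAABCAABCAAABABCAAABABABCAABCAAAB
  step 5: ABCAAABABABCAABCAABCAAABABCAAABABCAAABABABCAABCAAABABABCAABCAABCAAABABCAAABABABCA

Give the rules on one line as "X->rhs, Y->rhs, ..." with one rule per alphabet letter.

A->AB, B->CA, C->A

  step 4 ⇒ step 5: ABCAAABABABCAABCAABCAAABABCAAABABABCAABCAAAB ⇒ AB·CA·A·AB·AB·AB·CA·AB·CA·AB·CA·A·AB·AB·CA·A·AB·AB·CA·A·AB·AB·AB·CA·AB·CA·A·AB·AB·AB·CA·AB·CA·AB·CA·A·AB·AB·CA·A·AB·AB·AB·CA
    A ↦ AB
    B ↦ CA
    C ↦ A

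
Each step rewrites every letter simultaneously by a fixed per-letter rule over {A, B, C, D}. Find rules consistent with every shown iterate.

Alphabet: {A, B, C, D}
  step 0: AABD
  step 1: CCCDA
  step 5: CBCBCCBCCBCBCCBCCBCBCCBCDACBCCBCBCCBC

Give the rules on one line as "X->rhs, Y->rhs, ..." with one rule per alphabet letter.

  step 0 ⇒ step 1: AABD ⇒ C·C·C·DA
    A ↦ C
    B ↦ C
    D ↦ DA
    C ↦ BC  (constrained at step 1)

A->C, B->C, C->BC, D->DA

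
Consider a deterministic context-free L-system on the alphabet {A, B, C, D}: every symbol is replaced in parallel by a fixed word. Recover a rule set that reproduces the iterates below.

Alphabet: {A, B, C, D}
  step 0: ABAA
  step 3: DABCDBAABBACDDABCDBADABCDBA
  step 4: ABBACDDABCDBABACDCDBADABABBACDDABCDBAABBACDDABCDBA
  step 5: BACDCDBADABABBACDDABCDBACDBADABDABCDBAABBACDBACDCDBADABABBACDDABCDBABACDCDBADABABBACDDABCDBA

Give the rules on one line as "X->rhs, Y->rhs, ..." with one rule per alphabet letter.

A->BA, B->CD, C->D, D->AB

  step 4 ⇒ step 5: ABBACDDABCDBABACDCDBADABABBACDDABCDBAABBACDDABCDBA ⇒ BA·CD·CD·BA·D·AB·AB·BA·CD·D·AB·CD·BA·CD·BA·D·AB·D·AB·CD·BA·AB·BA·CD·BA·CD·CD·BA·D·AB·AB·BA·CD·D·AB·CD·BA·BA·CD·CD·BA·D·AB·AB·BA·CD·D·AB·CD·BA
    A ↦ BA
    B ↦ CD
    C ↦ D
    D ↦ AB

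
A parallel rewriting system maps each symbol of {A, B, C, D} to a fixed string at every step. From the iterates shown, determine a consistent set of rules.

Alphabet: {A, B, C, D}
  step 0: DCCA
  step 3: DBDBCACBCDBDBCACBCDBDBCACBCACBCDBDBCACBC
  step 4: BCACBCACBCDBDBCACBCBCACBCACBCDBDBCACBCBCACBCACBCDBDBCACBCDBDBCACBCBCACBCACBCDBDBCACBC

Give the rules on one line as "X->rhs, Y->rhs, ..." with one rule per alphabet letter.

  step 3 ⇒ step 4: DBDBCACBCDBDBCACBCDBDBCACBCACBCDBDBCACBC ⇒ BC·AC·BC·AC·BC·DBD·BC·AC·BC·BC·AC·BC·AC·BC·DBD·BC·AC·BC·BC·AC·BC·AC·BC·DBD·BC·AC·BC·DBD·BC·AC·BC·BC·AC·BC·AC·BC·DBD·BC·AC·BC
    A ↦ DBD
    B ↦ AC
    C ↦ BC
    D ↦ BC

A->DBD, B->AC, C->BC, D->BC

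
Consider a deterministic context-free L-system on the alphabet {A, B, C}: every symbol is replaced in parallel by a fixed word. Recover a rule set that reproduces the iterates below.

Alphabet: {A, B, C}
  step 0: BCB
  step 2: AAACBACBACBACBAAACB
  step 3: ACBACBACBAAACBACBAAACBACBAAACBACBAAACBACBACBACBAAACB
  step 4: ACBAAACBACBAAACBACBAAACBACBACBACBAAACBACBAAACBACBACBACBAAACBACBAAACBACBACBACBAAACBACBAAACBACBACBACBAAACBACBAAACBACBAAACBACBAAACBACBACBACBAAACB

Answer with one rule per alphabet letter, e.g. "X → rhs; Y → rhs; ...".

A->ACB, B->CB, C->AAA

  step 3 ⇒ step 4: ACBACBACBAAACBACBAAACBACBAAACBACBAAACBACBACBACBAAACB ⇒ ACB·AAA·CB·ACB·AAA·CB·ACB·AAA·CB·ACB·ACB·ACB·AAA·CB·ACB·AAA·CB·ACB·ACB·ACB·AAA·CB·ACB·AAA·CB·ACB·ACB·ACB·AAA·CB·ACB·AAA·CB·ACB·ACB·ACB·AAA·CB·ACB·AAA·CB·ACB·AAA·CB·ACB·AAA·CB·ACB·ACB·ACB·AAA·CB
    A ↦ ACB
    B ↦ CB
    C ↦ AAA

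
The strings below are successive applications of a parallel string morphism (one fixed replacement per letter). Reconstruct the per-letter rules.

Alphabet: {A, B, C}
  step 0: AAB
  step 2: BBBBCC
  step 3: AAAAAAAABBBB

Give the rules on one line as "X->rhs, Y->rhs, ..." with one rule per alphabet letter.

A->C, B->AA, C->BB

  step 2 ⇒ step 3: BBBBCC ⇒ AA·AA·AA·AA·BB·BB
    B ↦ AA
    C ↦ BB
    A ↦ C  (constrained at step 0)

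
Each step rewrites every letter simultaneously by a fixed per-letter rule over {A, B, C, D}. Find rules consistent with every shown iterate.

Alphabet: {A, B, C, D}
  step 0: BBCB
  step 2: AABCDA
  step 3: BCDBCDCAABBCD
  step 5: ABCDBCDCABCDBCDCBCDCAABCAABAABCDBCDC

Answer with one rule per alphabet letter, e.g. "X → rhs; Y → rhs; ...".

  step 2 ⇒ step 3: AABCDA ⇒ BCD·BCD·C·A·AB·BCD
    A ↦ BCD
    B ↦ C
    C ↦ A
    D ↦ AB

A->BCD, B->C, C->A, D->AB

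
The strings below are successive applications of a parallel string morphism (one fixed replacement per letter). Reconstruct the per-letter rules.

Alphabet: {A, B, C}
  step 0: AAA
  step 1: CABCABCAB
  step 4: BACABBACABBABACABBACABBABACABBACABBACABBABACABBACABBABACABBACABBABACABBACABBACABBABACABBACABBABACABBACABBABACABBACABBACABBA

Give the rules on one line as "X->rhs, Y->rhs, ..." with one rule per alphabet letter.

A->CAB, B->BA, C->BA

  step 0 ⇒ step 1: AAA ⇒ CAB·CAB·CAB
    A ↦ CAB
    B ↦ BA  (constrained at step 1)
    C ↦ BA  (constrained at step 1)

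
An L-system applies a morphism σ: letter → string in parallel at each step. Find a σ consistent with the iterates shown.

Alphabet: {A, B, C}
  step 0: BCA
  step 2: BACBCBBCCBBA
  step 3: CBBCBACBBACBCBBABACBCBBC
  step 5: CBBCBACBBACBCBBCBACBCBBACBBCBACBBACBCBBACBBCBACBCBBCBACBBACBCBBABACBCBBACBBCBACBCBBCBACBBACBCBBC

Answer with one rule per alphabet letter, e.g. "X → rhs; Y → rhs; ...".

  step 2 ⇒ step 3: BACBCBBCCBBA ⇒ CB·BC·BA·CB·BA·CB·CB·BA·BA·CB·CB·BC
    A ↦ BC
    B ↦ CB
    C ↦ BA

A->BC, B->CB, C->BA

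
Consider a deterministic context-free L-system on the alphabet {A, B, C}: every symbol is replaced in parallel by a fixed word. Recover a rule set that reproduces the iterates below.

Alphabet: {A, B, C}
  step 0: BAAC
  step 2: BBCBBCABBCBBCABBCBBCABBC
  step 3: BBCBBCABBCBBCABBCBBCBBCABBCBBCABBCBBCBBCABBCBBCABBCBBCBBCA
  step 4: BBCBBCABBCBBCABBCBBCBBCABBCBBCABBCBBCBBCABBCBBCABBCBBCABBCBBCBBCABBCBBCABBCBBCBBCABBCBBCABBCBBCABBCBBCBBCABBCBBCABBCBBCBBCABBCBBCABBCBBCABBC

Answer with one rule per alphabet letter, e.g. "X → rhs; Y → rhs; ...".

A->BBC, B->BBC, C->A

  step 3 ⇒ step 4: BBCBBCABBCBBCABBCBBCBBCABBCBBCABBCBBCBBCABBCBBCABBCBBCBBCA ⇒ BBC·BBC·A·BBC·BBC·A·BBC·BBC·BBC·A·BBC·BBC·A·BBC·BBC·BBC·A·BBC·BBC·A·BBC·BBC·A·BBC·BBC·BBC·A·BBC·BBC·A·BBC·BBC·BBC·A·BBC·BBC·A·BBC·BBC·A·BBC·BBC·BBC·A·BBC·BBC·A·BBC·BBC·BBC·A·BBC·BBC·A·BBC·BBC·A·BBC
    A ↦ BBC
    B ↦ BBC
    C ↦ A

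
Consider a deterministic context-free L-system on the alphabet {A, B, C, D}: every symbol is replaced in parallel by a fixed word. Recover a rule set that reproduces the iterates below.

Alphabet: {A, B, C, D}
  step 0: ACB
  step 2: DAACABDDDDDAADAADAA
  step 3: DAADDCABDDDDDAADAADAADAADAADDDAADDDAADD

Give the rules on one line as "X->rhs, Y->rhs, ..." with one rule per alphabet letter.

  step 2 ⇒ step 3: DAACABDDDDDAADAADAA ⇒ DAA·D·D·CAB·D·DDD·DAA·DAA·DAA·DAA·DAA·D·D·DAA·D·D·DAA·D·D
    A ↦ D
    B ↦ DDD
    C ↦ CAB
    D ↦ DAA

A->D, B->DDD, C->CAB, D->DAA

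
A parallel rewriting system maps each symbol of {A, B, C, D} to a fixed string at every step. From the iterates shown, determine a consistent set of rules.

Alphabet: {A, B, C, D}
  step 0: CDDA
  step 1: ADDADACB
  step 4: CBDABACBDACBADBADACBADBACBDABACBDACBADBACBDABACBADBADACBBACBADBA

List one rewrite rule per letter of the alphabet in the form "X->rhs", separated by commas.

  step 0 ⇒ step 1: CDDA ⇒ AD·DA·DA·CB
    A ↦ CB
    C ↦ AD
    D ↦ DA
    B ↦ BA  (constrained at step 1)

A->CB, B->BA, C->AD, D->DA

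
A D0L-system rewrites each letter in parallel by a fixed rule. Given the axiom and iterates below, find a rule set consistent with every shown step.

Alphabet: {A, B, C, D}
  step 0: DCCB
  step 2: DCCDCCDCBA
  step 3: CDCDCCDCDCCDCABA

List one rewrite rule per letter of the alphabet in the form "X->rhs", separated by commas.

  step 2 ⇒ step 3: DCCDCCDCBA ⇒ C·DC·DC·C·DC·DC·C·DC·A·BA
    A ↦ BA
    B ↦ A
    C ↦ DC
    D ↦ C

A->BA, B->A, C->DC, D->C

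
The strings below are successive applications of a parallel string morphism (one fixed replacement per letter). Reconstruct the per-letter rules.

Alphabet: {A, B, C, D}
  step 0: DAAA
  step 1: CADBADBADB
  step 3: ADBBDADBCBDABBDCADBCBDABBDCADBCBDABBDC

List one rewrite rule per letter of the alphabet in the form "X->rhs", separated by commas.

A->ADB, B->BD, C->AB, D->C

  step 0 ⇒ step 1: DAAA ⇒ C·ADB·ADB·ADB
    A ↦ ADB
    D ↦ C
    B ↦ BD  (constrained at step 1)
    C ↦ AB  (constrained at step 1)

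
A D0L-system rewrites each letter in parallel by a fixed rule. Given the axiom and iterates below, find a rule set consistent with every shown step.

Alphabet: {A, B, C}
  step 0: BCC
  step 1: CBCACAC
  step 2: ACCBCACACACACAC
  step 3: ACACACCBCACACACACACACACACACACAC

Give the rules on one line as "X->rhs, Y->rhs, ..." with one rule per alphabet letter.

  step 2 ⇒ step 3: ACCBCACACACACAC ⇒ AC·AC·AC·CBC·AC·AC·AC·AC·AC·AC·AC·AC·AC·AC·AC
    A ↦ AC
    B ↦ CBC
    C ↦ AC

A->AC, B->CBC, C->AC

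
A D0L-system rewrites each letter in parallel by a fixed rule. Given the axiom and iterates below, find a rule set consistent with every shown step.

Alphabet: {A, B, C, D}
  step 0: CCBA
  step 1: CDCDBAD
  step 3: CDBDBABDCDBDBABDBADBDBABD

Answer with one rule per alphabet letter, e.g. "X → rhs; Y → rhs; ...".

A->D, B->BA, C->CD, D->BD

  step 0 ⇒ step 1: CCBA ⇒ CD·CD·BA·D
    A ↦ D
    B ↦ BA
    C ↦ CD
    D ↦ BD  (constrained at step 1)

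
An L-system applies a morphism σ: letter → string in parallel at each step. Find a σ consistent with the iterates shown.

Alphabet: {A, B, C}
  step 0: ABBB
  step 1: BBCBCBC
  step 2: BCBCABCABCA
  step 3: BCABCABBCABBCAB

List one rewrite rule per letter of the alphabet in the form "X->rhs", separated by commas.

  step 2 ⇒ step 3: BCBCABCABCA ⇒ BC·A·BC·A·B·BC·A·B·BC·A·B
    A ↦ B
    B ↦ BC
    C ↦ A

A->B, B->BC, C->A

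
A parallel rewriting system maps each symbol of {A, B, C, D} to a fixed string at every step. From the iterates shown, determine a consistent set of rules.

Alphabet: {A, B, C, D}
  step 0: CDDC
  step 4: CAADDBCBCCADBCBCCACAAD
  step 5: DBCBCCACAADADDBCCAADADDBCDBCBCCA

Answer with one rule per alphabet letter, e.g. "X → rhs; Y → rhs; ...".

  step 4 ⇒ step 5: CAADDBCBCCADBCBCCACAAD ⇒ D·BC·BC·CA·CA·A·D·A·D·D·BC·CA·A·D·A·D·D·BC·D·BC·BC·CA
    A ↦ BC
    B ↦ A
    C ↦ D
    D ↦ CA

A->BC, B->A, C->D, D->CA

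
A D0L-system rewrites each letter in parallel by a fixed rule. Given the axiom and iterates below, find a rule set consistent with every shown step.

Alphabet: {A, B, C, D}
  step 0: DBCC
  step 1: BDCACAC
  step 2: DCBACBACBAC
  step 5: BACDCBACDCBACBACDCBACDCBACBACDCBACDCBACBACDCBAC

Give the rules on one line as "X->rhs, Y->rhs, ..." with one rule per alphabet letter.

A->B, B->DC, C->AC, D->B

  step 1 ⇒ step 2: BDCACAC ⇒ DC·B·AC·B·AC·B·AC
    A ↦ B
    B ↦ DC
    C ↦ AC
    D ↦ B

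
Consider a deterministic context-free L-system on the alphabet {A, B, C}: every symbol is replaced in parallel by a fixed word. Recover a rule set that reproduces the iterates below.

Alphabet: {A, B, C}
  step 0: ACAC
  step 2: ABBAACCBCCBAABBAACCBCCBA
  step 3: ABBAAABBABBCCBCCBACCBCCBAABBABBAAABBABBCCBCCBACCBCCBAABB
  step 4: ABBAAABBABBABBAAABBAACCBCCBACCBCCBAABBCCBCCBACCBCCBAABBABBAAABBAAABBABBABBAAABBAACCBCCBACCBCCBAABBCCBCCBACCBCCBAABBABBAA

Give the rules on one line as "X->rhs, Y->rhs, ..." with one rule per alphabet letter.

  step 3 ⇒ step 4: ABBAAABBABBCCBCCBACCBCCBAABBABBAAABBABBCCBCCBACCBCCBAABB ⇒ ABB·A·A·ABB·ABB·ABB·A·A·ABB·A·A·CCB·CCB·A·CCB·CCB·A·ABB·CCB·CCB·A·CCB·CCB·A·ABB·ABB·A·A·ABB·A·A·ABB·ABB·ABB·A·A·ABB·A·A·CCB·CCB·A·CCB·CCB·A·ABB·CCB·CCB·A·CCB·CCB·A·ABB·ABB·A·A
    A ↦ ABB
    B ↦ A
    C ↦ CCB

A->ABB, B->A, C->CCB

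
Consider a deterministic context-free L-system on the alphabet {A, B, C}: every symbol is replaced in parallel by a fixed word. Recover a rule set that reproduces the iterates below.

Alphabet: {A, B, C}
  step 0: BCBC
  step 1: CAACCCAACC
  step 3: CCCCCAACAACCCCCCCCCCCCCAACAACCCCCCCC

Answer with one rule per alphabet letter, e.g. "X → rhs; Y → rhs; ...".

A->B, B->CAA, C->CC

  step 0 ⇒ step 1: BCBC ⇒ CAA·CC·CAA·CC
    B ↦ CAA
    C ↦ CC
    A ↦ B  (constrained at step 1)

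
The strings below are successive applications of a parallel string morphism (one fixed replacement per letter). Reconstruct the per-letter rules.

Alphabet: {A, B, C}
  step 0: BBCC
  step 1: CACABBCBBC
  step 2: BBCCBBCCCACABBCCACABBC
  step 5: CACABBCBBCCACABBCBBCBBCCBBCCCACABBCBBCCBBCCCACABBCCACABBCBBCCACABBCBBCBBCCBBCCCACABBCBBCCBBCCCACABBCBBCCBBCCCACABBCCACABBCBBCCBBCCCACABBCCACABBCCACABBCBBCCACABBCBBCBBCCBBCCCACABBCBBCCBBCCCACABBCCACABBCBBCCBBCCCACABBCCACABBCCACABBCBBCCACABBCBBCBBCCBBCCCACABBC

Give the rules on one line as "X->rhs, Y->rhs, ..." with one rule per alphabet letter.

  step 1 ⇒ step 2: CACABBCBBC ⇒ BBC·C·BBC·C·CA·CA·BBC·CA·CA·BBC
    A ↦ C
    B ↦ CA
    C ↦ BBC

A->C, B->CA, C->BBC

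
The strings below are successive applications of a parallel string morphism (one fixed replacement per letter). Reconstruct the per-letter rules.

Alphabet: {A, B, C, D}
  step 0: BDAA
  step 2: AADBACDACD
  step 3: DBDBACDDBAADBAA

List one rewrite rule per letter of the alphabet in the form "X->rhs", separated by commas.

A->DB, B->CD, C->A, D->A

  step 2 ⇒ step 3: AADBACDACD ⇒ DB·DB·A·CD·DB·A·A·DB·A·A
    A ↦ DB
    B ↦ CD
    C ↦ A
    D ↦ A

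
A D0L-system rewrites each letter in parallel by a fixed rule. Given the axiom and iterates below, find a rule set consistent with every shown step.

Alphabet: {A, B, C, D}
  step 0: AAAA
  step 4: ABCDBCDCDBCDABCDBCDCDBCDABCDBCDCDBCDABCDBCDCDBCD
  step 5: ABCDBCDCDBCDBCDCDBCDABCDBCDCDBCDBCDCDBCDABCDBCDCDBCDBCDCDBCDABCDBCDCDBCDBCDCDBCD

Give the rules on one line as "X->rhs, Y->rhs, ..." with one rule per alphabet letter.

  step 4 ⇒ step 5: ABCDBCDCDBCDABCDBCDCDBCDABCDBCDCDBCDABCDBCDCDBCD ⇒ AB·CD·B·CD·CD·B·CD·B·CD·CD·B·CD·AB·CD·B·CD·CD·B·CD·B·CD·CD·B·CD·AB·CD·B·CD·CD·B·CD·B·CD·CD·B·CD·AB·CD·B·CD·CD·B·CD·B·CD·CD·B·CD
    A ↦ AB
    B ↦ CD
    C ↦ B
    D ↦ CD

A->AB, B->CD, C->B, D->CD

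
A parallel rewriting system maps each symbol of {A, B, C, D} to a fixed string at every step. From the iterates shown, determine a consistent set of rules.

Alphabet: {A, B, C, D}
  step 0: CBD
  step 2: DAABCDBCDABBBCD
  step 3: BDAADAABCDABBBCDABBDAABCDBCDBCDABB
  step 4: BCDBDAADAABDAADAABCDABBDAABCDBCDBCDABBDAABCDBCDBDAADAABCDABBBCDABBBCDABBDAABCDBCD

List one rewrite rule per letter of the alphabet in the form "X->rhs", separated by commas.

A->DAA, B->BCD, C->AB, D->B

  step 3 ⇒ step 4: BDAADAABCDABBBCDABBDAABCDBCDBCDABB ⇒ BCD·B·DAA·DAA·B·DAA·DAA·BCD·AB·B·DAA·BCD·BCD·BCD·AB·B·DAA·BCD·BCD·B·DAA·DAA·BCD·AB·B·BCD·AB·B·BCD·AB·B·DAA·BCD·BCD
    A ↦ DAA
    B ↦ BCD
    C ↦ AB
    D ↦ B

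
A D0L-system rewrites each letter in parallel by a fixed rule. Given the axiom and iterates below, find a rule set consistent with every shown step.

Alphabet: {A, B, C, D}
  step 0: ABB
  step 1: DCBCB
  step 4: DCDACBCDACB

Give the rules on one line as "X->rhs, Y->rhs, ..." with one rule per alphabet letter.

A->D, B->CB, C->A, D->C

  step 0 ⇒ step 1: ABB ⇒ D·CB·CB
    A ↦ D
    B ↦ CB
    C ↦ A  (constrained at step 1)
    D ↦ C  (constrained at step 1)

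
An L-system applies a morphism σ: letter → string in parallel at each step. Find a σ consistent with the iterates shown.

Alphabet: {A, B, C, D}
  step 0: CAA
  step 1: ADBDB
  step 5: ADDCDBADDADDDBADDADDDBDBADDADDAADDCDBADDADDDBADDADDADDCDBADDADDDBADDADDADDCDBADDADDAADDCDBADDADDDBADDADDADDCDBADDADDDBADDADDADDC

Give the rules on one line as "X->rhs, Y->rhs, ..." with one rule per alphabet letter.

A->DB, B->C, C->A, D->ADD

  step 0 ⇒ step 1: CAA ⇒ A·DB·DB
    A ↦ DB
    C ↦ A
    B ↦ C  (constrained at step 1)
    D ↦ ADD  (constrained at step 1)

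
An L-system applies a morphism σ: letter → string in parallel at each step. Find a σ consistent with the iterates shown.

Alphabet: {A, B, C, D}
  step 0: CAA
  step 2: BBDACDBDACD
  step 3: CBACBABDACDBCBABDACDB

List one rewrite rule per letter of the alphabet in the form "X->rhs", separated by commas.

A->DAC, B->CBA, C->D, D->B

  step 2 ⇒ step 3: BBDACDBDACD ⇒ CBA·CBA·B·DAC·D·B·CBA·B·DAC·D·B
    A ↦ DAC
    B ↦ CBA
    C ↦ D
    D ↦ B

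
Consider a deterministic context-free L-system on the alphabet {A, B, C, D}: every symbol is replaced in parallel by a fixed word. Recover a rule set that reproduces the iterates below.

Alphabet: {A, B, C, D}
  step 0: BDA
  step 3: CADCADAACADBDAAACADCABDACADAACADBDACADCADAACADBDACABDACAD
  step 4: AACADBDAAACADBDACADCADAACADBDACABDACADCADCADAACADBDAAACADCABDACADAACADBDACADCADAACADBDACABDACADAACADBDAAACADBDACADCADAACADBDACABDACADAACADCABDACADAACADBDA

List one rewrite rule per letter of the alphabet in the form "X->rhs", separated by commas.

  step 3 ⇒ step 4: CADCADAACADBDAAACADCABDACADAACADBDACADCADAACADBDACABDACAD ⇒ AA·CAD·BDA·AA·CAD·BDA·CAD·CAD·AA·CAD·BDA·CA·BDA·CAD·CAD·CAD·AA·CAD·BDA·AA·CAD·CA·BDA·CAD·AA·CAD·BDA·CAD·CAD·AA·CAD·BDA·CA·BDA·CAD·AA·CAD·BDA·AA·CAD·BDA·CAD·CAD·AA·CAD·BDA·CA·BDA·CAD·AA·CAD·CA·BDA·CAD·AA·CAD·BDA
    A ↦ CAD
    B ↦ CA
    C ↦ AA
    D ↦ BDA

A->CAD, B->CA, C->AA, D->BDA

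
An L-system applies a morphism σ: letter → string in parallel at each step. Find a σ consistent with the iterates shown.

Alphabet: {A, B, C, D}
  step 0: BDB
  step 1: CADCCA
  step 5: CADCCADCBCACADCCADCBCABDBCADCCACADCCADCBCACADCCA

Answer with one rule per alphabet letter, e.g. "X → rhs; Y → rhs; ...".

A->DB, B->CA, C->B, D->DC

  step 0 ⇒ step 1: BDB ⇒ CA·DC·CA
    B ↦ CA
    D ↦ DC
    A ↦ DB  (constrained at step 1)
    C ↦ B  (constrained at step 1)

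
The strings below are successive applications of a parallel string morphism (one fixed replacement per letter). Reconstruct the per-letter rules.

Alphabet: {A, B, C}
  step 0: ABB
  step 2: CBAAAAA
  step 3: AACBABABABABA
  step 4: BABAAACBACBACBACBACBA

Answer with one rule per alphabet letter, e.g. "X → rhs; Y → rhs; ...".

  step 3 ⇒ step 4: AACBABABABABA ⇒ BA·BA·AA·C·BA·C·BA·C·BA·C·BA·C·BA
    A ↦ BA
    B ↦ C
    C ↦ AA

A->BA, B->C, C->AA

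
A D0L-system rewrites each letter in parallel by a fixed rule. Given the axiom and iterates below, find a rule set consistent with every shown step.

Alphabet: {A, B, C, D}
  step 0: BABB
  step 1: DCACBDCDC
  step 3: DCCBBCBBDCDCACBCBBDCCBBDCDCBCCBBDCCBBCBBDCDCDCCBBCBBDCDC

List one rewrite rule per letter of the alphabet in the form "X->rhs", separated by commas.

A->ACB, B->DC, C->CBB, D->BC

  step 0 ⇒ step 1: BABB ⇒ DC·ACB·DC·DC
    A ↦ ACB
    B ↦ DC
    C ↦ CBB  (constrained at step 1)
    D ↦ BC  (constrained at step 1)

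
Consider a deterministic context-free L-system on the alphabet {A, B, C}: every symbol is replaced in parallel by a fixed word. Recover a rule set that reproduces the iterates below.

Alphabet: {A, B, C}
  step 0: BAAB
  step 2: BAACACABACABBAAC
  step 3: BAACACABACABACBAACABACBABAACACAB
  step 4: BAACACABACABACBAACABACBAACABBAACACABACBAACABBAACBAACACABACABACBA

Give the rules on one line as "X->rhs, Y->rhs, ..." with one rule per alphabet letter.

  step 3 ⇒ step 4: BAACACABACABACBAACABACBABAACACAB ⇒ BA·AC·AC·AB·AC·AB·AC·BA·AC·AB·AC·BA·AC·AB·BA·AC·AC·AB·AC·BA·AC·AB·BA·AC·BA·AC·AC·AB·AC·AB·AC·BA
    A ↦ AC
    B ↦ BA
    C ↦ AB

A->AC, B->BA, C->AB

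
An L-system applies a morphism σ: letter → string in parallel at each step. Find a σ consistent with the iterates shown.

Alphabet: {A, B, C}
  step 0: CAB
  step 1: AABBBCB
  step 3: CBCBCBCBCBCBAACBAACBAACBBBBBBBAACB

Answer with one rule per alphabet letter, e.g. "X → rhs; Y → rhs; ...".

A->BBB, B->CB, C->AA

  step 0 ⇒ step 1: CAB ⇒ AA·BBB·CB
    A ↦ BBB
    B ↦ CB
    C ↦ AA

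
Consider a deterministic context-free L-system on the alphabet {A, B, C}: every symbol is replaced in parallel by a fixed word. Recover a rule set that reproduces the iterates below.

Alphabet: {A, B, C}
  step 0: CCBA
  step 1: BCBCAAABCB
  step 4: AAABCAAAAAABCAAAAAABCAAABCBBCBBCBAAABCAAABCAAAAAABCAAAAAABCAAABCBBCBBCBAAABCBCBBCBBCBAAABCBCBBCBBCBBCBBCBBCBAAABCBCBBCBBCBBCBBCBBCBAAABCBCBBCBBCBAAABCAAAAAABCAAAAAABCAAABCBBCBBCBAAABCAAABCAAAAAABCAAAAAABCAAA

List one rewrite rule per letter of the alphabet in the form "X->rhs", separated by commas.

  step 0 ⇒ step 1: CCBA ⇒ BC·BC·AAA·BCB
    A ↦ BCB
    B ↦ AAA
    C ↦ BC

A->BCB, B->AAA, C->BC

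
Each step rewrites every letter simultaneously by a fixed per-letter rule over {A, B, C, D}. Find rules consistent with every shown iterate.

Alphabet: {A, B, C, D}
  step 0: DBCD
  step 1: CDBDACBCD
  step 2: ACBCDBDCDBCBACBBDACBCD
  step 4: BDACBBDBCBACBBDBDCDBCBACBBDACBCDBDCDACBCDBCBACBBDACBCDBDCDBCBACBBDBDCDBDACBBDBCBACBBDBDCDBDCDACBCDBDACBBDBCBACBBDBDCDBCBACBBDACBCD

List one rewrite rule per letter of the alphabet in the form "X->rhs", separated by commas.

A->BCB, B->BD, C->ACB, D->CD

  step 1 ⇒ step 2: CDBDACBCD ⇒ ACB·CD·BD·CD·BCB·ACB·BD·ACB·CD
    A ↦ BCB
    B ↦ BD
    C ↦ ACB
    D ↦ CD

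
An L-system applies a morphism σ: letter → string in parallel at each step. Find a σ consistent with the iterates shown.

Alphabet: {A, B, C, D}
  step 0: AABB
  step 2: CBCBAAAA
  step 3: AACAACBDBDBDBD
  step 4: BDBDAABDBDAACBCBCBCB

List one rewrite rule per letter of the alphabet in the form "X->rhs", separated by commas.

A->BD, B->C, C->AA, D->B

  step 3 ⇒ step 4: AACAACBDBDBDBD ⇒ BD·BD·AA·BD·BD·AA·C·B·C·B·C·B·C·B
    A ↦ BD
    B ↦ C
    C ↦ AA
    D ↦ B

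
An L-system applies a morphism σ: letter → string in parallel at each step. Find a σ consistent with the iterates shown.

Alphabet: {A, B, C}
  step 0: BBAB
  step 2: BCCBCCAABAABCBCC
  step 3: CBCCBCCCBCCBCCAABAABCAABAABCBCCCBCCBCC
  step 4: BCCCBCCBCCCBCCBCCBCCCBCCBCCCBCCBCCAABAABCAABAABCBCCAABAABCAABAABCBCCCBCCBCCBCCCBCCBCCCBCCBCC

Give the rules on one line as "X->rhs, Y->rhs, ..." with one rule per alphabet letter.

  step 3 ⇒ step 4: CBCCBCCCBCCBCCAABAABCAABAABCBCCCBCCBCC ⇒ BCC·C·BCC·BCC·C·BCC·BCC·BCC·C·BCC·BCC·C·BCC·BCC·AAB·AAB·C·AAB·AAB·C·BCC·AAB·AAB·C·AAB·AAB·C·BCC·C·BCC·BCC·BCC·C·BCC·BCC·C·BCC·BCC
    A ↦ AAB
    B ↦ C
    C ↦ BCC

A->AAB, B->C, C->BCC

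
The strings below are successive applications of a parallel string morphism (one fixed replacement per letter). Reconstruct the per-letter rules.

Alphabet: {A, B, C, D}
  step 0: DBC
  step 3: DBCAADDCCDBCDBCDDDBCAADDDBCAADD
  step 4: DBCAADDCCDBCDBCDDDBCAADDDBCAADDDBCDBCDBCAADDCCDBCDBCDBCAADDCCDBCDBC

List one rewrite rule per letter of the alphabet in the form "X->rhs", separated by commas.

A->C, B->AAD, C->D, D->DBC

  step 3 ⇒ step 4: DBCAADDCCDBCDBCDDDBCAADDDBCAADD ⇒ DBC·AAD·D·C·C·DBC·DBC·D·D·DBC·AAD·D·DBC·AAD·D·DBC·DBC·DBC·AAD·D·C·C·DBC·DBC·DBC·AAD·D·C·C·DBC·DBC
    A ↦ C
    B ↦ AAD
    C ↦ D
    D ↦ DBC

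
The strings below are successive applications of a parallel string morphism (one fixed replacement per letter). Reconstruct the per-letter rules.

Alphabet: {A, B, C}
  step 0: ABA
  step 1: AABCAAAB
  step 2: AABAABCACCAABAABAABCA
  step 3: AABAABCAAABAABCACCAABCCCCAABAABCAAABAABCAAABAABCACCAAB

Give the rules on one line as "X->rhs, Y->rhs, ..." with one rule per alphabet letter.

  step 2 ⇒ step 3: AABAABCACCAABAABAABCA ⇒ AAB·AAB·CA·AAB·AAB·CA·CC·AAB·CC·CC·AAB·AAB·CA·AAB·AAB·CA·AAB·AAB·CA·CC·AAB
    A ↦ AAB
    B ↦ CA
    C ↦ CC

A->AAB, B->CA, C->CC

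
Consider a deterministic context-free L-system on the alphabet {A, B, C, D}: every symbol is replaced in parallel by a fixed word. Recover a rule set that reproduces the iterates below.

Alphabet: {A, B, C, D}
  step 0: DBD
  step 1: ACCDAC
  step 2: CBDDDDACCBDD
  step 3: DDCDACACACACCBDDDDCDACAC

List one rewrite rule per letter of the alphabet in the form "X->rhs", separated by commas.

A->CB, B->CD, C->DD, D->AC

  step 2 ⇒ step 3: CBDDDDACCBDD ⇒ DD·CD·AC·AC·AC·AC·CB·DD·DD·CD·AC·AC
    A ↦ CB
    B ↦ CD
    C ↦ DD
    D ↦ AC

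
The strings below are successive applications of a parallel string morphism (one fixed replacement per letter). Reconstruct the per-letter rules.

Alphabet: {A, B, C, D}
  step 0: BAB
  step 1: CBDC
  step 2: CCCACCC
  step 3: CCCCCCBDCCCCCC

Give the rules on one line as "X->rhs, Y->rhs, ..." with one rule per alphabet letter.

  step 2 ⇒ step 3: CCCACCC ⇒ CC·CC·CC·BD·CC·CC·CC
    A ↦ BD
    C ↦ CC
  step 0 ⇒ step 1: BAB ⇒ C·BD·C
    B ↦ C
  step 1 ⇒ step 2: CBDC ⇒ CC·C·AC·CC
    D ↦ AC

A->BD, B->C, C->CC, D->AC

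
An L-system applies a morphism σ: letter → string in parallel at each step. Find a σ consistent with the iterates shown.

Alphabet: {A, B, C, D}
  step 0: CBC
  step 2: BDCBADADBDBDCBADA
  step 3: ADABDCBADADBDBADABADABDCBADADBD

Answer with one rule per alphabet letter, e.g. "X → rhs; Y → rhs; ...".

  step 2 ⇒ step 3: BDCBADADBDBDCBADA ⇒ ADA·B·DCB·ADA·D·B·D·B·ADA·B·ADA·B·DCB·ADA·D·B·D
    A ↦ D
    B ↦ ADA
    C ↦ DCB
    D ↦ B

A->D, B->ADA, C->DCB, D->B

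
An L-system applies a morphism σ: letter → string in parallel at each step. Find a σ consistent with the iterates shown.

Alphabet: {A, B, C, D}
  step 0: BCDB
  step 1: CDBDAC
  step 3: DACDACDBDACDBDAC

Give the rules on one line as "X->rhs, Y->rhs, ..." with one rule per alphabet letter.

A->C, B->C, C->DB, D->DA

  step 0 ⇒ step 1: BCDB ⇒ C·DB·DA·C
    B ↦ C
    C ↦ DB
    D ↦ DA
    A ↦ C  (constrained at step 1)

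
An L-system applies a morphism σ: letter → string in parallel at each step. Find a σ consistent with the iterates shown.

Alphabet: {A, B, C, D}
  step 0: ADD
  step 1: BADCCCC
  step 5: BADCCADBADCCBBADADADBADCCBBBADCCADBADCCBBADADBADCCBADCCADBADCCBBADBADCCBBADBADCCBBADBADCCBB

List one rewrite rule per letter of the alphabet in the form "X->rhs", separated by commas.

  step 0 ⇒ step 1: ADD ⇒ BAD·CC·CC
    A ↦ BAD
    D ↦ CC
    B ↦ AD  (constrained at step 1)
    C ↦ B  (constrained at step 1)

A->BAD, B->AD, C->B, D->CC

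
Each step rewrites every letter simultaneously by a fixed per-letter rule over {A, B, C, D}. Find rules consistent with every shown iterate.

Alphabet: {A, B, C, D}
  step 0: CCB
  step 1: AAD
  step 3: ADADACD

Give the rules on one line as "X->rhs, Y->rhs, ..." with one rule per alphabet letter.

A->CB, B->D, C->A, D->CD

  step 0 ⇒ step 1: CCB ⇒ A·A·D
    B ↦ D
    C ↦ A
    A ↦ CB  (constrained at step 1)
    D ↦ CD  (constrained at step 1)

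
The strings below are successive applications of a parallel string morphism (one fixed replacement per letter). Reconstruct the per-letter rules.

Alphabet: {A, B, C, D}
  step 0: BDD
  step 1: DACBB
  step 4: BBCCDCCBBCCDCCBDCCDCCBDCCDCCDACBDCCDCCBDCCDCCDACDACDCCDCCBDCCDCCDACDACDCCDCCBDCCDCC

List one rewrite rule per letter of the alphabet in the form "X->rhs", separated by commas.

A->BCC, B->DAC, C->DCC, D->B

  step 0 ⇒ step 1: BDD ⇒ DAC·B·B
    B ↦ DAC
    D ↦ B
    A ↦ BCC  (constrained at step 1)
    C ↦ DCC  (constrained at step 1)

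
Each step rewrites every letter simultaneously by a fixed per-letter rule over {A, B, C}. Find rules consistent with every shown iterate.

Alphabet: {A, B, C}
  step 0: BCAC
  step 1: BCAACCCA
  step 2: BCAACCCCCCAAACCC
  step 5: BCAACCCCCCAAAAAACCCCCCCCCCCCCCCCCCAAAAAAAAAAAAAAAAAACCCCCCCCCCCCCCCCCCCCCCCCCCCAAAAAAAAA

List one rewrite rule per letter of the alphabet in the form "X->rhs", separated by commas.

A->CCC, B->BCA, C->A

  step 1 ⇒ step 2: BCAACCCA ⇒ BCA·A·CCC·CCC·A·A·A·CCC
    A ↦ CCC
    B ↦ BCA
    C ↦ A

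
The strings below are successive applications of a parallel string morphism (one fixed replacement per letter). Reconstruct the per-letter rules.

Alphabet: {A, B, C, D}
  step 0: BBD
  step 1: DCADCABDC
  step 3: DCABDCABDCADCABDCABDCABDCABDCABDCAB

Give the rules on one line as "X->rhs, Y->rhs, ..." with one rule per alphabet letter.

A->B, B->DCA, C->A, D->BDC

  step 0 ⇒ step 1: BBD ⇒ DCA·DCA·BDC
    B ↦ DCA
    D ↦ BDC
    A ↦ B  (constrained at step 1)
    C ↦ A  (constrained at step 1)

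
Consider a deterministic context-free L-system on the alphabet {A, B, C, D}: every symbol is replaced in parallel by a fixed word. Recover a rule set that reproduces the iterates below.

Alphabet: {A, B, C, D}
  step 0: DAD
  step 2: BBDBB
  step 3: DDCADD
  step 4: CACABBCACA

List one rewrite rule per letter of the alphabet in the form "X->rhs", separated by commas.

  step 3 ⇒ step 4: DDCADD ⇒ CA·CA·B·B·CA·CA
    A ↦ B
    C ↦ B
    D ↦ CA
  step 2 ⇒ step 3: BBDBB ⇒ D·D·CA·D·D
    B ↦ D

A->B, B->D, C->B, D->CA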